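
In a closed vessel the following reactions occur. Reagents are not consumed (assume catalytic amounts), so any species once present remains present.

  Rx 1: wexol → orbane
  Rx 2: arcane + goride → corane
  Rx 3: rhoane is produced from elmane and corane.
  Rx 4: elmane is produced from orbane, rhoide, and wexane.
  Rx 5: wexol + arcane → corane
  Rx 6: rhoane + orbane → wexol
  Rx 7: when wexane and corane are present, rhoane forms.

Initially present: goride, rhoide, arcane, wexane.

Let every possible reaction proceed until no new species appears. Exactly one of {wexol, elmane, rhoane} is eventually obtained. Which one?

rhoane

arcane and goride present → corane forms (Rx 2).
wexane and corane present → rhoane forms (Rx 7).
elmane would need orbane, rhoide, and wexane (Rx 4), but orbane never forms. wexol would need rhoane and orbane (Rx 6), but orbane never forms.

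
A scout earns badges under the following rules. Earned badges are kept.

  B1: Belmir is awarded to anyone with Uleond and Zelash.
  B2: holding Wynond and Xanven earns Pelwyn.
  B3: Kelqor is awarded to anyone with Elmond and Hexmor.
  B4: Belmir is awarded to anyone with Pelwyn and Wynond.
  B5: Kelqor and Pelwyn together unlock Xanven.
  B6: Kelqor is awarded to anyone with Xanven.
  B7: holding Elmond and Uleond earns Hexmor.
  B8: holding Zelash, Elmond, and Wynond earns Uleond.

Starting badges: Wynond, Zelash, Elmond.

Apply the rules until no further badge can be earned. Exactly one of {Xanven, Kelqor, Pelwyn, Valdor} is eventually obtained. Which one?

Kelqor

With Zelash, Elmond, and Wynond, Uleond is earned (B8).
With Elmond and Uleond, Hexmor is earned (B7).
With Elmond and Hexmor, Kelqor is earned (B3).
No rule produces Valdor, and it is not given. Pelwyn would need Wynond and Xanven (B2), but Xanven is never earned. Xanven would need Kelqor and Pelwyn (B5), but Pelwyn is never earned.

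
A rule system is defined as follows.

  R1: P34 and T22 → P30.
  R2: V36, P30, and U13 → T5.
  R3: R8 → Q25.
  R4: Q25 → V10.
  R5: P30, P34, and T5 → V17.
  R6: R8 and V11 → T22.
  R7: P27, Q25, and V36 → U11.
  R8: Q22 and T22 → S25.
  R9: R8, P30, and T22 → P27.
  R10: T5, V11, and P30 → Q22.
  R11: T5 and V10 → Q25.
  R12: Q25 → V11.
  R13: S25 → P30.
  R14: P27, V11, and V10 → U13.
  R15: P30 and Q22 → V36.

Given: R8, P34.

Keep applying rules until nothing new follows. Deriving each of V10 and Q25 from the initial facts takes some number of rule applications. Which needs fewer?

Q25: R8 holds, so Q25 follows (R3). [1 rule application]
V10: R8 holds, so Q25 follows (R3). Q25 holds, so V10 follows (R4). [2 rule applications]
Q25 needs fewer.

Q25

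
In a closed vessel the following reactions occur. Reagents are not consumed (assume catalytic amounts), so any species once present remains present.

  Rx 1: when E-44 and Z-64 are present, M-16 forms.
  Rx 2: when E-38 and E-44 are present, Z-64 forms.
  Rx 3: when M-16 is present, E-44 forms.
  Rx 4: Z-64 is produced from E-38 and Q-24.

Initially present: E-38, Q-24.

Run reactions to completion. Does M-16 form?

M-16 would need E-44 and Z-64 (Rx 1), but E-44 never forms.

No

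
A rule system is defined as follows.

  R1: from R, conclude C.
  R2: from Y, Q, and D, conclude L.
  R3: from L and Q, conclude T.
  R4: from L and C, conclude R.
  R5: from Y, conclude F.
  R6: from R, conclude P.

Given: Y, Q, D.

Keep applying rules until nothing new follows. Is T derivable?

From Y, Q, and D, R2 gives L.
L and Q hold, so T follows (R3).

Yes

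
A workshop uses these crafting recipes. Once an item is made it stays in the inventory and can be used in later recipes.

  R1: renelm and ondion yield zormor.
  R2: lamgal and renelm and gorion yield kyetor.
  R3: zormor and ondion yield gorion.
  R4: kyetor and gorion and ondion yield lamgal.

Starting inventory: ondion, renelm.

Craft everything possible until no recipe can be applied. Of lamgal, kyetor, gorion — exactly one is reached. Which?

renelm and ondion → zormor (R1).
Using R3, zormor and ondion make gorion.
kyetor would need lamgal, renelm, and gorion (R2), but lamgal is never obtained. lamgal would need kyetor, gorion, and ondion (R4), but kyetor is never obtained.

gorion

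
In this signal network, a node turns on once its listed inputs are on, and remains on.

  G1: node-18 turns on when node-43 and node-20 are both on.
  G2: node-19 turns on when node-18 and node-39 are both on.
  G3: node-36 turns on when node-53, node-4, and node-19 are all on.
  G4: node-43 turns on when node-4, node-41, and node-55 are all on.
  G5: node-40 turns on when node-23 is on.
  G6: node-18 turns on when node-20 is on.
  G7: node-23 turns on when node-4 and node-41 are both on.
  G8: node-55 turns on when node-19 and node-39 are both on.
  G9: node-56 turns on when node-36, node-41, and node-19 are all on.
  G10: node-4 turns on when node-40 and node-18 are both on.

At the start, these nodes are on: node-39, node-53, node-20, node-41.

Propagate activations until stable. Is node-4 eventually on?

node-4 would need node-40 and node-18 (G10), but node-40 never turns on.

No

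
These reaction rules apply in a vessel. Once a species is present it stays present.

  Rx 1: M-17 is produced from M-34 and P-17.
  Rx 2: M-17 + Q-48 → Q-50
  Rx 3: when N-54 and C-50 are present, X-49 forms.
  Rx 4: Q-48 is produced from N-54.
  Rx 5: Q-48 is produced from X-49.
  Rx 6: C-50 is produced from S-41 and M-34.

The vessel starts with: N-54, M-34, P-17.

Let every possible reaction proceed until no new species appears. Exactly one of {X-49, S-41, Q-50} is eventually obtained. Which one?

M-34 and P-17 present → M-17 forms (Rx 1).
N-54 present → Q-48 forms (Rx 4).
M-17 and Q-48 present → Q-50 forms (Rx 2).
No rule produces S-41, and it is not given. X-49 would need N-54 and C-50 (Rx 3), but C-50 never forms.

Q-50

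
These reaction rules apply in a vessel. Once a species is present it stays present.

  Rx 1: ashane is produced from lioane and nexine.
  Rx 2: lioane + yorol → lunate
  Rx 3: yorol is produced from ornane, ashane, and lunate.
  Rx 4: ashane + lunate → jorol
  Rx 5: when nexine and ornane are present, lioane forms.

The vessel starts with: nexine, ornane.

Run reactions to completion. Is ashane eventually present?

Yes

nexine and ornane present → lioane forms (Rx 5).
lioane and nexine present → ashane forms (Rx 1).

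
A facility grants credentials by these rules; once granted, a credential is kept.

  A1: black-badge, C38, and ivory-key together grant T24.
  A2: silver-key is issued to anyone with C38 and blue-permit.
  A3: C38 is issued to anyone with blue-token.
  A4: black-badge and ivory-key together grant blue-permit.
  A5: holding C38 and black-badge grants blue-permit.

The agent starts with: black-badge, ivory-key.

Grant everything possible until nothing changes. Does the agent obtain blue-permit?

Holding black-badge and ivory-key grants blue-permit (A4).

Yes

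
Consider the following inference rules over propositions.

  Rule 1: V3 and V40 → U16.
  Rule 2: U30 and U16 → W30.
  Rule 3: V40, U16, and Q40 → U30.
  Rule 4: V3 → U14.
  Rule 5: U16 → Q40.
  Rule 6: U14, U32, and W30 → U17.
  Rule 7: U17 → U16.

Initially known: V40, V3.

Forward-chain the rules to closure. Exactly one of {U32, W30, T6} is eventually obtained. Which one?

W30

From V3 and V40, Rule 1 gives U16.
U16 holds, so Q40 follows (Rule 5).
From V40, U16, and Q40, Rule 3 gives U30.
U30 and U16 hold, so W30 follows (Rule 2).
No rule produces T6, and it is not given. No rule produces U32, and it is not given.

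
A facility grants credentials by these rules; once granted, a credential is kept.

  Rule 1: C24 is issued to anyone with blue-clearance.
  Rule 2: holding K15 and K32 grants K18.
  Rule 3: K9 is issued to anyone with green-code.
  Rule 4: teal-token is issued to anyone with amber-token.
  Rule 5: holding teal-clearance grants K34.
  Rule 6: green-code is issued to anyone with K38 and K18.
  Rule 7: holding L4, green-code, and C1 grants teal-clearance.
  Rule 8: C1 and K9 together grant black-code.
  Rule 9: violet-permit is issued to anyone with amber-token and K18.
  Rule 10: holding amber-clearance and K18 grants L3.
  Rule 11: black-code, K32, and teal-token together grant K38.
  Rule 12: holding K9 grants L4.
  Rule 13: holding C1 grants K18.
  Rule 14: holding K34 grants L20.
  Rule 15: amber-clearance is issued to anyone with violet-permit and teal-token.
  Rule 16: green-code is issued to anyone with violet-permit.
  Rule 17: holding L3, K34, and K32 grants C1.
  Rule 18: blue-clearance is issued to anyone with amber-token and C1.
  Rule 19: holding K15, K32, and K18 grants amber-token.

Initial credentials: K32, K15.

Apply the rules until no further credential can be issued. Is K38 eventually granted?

No

K38 would need black-code, K32, and teal-token (Rule 11), but black-code is never granted.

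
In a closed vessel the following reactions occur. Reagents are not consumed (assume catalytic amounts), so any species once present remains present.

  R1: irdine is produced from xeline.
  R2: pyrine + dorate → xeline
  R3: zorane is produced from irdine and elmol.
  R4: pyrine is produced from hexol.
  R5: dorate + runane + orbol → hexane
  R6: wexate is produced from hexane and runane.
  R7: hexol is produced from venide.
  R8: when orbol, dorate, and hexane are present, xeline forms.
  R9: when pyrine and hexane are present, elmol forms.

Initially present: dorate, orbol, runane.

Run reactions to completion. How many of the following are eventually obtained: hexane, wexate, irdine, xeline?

dorate, runane, and orbol present → hexane forms (R5).
hexane and runane present → wexate forms (R6).
orbol, dorate, and hexane present → xeline forms (R8).
xeline present → irdine forms (R1).
hexane: reached.
wexate: reached.
irdine: reached.
xeline: reached.
All 4 are reached.

4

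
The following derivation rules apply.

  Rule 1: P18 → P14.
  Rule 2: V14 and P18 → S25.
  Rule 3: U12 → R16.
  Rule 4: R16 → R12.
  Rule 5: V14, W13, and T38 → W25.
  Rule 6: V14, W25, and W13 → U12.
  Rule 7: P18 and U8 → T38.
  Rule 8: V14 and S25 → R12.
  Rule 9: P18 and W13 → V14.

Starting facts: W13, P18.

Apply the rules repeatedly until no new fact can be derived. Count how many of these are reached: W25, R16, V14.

P18 and W13 hold, so V14 follows (Rule 9).
W25 would need V14, W13, and T38 (Rule 5), but T38 is never established.
R16 would need U12 (Rule 3), but U12 is never established.
V14: reached.
Reached: V14 — 1 of the 3.

1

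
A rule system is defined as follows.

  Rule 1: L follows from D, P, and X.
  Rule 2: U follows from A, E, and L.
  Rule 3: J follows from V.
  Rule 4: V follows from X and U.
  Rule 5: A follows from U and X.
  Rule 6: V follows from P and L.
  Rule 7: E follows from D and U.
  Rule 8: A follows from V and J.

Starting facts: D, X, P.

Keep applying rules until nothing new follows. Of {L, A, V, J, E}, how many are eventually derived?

From D, P, and X, Rule 1 gives L.
P and L hold, so V follows (Rule 6).
From V, Rule 3 gives J.
From V and J, Rule 8 gives A.
L: reached.
A: reached.
V: reached.
J: reached.
E would need D and U (Rule 7), but U is never established.
Reached: L, A, V, and J — 4 of the 5.

4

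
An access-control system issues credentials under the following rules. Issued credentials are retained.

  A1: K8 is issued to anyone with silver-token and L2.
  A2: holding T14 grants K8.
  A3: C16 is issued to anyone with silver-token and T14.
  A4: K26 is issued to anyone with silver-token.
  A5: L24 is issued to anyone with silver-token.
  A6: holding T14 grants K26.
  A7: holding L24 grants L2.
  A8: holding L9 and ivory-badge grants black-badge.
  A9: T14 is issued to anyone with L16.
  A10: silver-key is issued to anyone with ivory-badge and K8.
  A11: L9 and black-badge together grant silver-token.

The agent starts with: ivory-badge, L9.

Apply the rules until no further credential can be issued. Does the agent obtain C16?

No

C16 would need silver-token and T14 (A3), but T14 is never granted.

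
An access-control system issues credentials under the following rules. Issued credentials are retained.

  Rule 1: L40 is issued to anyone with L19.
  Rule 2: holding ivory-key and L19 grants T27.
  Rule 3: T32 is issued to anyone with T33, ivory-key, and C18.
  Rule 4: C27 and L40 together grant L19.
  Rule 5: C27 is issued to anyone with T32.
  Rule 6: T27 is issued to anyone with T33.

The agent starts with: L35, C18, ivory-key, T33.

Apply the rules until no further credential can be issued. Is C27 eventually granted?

Yes

Holding T33, ivory-key, and C18 grants T32 (Rule 3).
Holding T32 grants C27 (Rule 5).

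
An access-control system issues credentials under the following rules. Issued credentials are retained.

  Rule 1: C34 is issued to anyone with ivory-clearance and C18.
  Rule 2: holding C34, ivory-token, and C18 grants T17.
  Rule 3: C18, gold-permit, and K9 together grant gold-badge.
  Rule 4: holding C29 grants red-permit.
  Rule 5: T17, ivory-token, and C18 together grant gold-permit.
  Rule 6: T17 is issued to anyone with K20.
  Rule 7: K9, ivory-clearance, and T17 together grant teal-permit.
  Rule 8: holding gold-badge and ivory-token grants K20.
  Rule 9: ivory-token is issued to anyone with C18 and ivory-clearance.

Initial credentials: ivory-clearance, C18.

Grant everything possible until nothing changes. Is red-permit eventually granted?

No

red-permit would need C29 (Rule 4), but C29 is never granted.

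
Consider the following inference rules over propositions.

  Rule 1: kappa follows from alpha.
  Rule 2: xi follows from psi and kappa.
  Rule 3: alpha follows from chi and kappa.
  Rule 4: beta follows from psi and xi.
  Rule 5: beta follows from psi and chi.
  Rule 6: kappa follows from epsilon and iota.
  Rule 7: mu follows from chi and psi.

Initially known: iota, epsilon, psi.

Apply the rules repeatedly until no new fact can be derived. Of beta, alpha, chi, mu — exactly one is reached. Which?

From epsilon and iota, Rule 6 gives kappa.
psi and kappa hold, so xi follows (Rule 2).
From psi and xi, Rule 4 gives beta.
alpha would need chi and kappa (Rule 3), but chi is never established. mu would need chi and psi (Rule 7), but chi is never established. No rule produces chi, and it is not given.

beta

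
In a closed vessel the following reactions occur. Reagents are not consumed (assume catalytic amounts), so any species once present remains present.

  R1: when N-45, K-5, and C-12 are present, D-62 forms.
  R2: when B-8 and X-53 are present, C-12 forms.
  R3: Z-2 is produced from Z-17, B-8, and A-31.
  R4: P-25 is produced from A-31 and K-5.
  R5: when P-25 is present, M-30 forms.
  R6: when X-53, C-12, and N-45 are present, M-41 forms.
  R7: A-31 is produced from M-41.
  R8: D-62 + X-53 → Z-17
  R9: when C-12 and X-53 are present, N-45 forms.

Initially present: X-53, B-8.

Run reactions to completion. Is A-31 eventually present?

B-8 and X-53 present → C-12 forms (R2).
C-12 and X-53 present → N-45 forms (R9).
X-53, C-12, and N-45 present → M-41 forms (R6).
M-41 present → A-31 forms (R7).

Yes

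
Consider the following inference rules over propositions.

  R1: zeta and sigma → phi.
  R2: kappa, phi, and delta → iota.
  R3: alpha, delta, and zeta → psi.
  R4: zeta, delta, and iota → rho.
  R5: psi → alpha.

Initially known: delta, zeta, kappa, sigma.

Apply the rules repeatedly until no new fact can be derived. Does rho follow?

From zeta and sigma, R1 gives phi.
From kappa, phi, and delta, R2 gives iota.
From zeta, delta, and iota, R4 gives rho.

Yes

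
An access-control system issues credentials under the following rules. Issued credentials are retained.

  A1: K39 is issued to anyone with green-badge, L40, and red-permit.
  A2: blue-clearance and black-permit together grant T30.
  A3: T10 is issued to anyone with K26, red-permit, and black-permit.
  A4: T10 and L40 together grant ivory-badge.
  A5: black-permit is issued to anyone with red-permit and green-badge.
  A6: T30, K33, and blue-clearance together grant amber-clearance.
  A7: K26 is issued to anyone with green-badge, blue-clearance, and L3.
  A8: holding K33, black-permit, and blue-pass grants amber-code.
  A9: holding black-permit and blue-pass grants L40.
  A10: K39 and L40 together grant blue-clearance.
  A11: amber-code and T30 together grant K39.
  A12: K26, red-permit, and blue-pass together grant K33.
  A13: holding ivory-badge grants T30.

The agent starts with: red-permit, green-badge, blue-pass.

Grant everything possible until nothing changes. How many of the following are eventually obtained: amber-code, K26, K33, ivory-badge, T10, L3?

amber-code would need K33, black-permit, and blue-pass (A8), but K33 is never granted.
K26 would need green-badge, blue-clearance, and L3 (A7), but L3 is never granted.
K33 would need K26, red-permit, and blue-pass (A12), but K26 is never granted.
ivory-badge would need T10 and L40 (A4), but T10 is never granted.
T10 would need K26, red-permit, and black-permit (A3), but K26 is never granted.
No rule produces L3, and it is not given.
None of the 6 are reached.

0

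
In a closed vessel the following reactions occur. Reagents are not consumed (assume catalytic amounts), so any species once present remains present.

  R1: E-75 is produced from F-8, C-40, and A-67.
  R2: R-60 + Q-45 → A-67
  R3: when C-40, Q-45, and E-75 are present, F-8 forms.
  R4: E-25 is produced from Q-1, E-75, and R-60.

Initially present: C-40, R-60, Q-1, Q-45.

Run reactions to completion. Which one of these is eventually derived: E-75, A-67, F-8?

A-67

R-60 and Q-45 present → A-67 forms (R2).
E-75 would need F-8, C-40, and A-67 (R1), but F-8 never forms. F-8 would need C-40, Q-45, and E-75 (R3), but E-75 never forms.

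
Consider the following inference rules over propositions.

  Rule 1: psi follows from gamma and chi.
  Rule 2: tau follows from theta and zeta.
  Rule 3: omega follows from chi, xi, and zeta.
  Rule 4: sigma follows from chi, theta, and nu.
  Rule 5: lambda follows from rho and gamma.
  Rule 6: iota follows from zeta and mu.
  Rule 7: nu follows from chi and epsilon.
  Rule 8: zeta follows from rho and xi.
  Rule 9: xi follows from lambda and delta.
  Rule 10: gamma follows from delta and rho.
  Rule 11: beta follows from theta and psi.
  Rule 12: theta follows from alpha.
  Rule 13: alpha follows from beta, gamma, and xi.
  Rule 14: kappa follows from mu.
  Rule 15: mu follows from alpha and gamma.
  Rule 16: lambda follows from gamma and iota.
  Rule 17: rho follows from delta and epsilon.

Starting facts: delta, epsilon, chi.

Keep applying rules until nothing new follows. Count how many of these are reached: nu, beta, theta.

From chi and epsilon, Rule 7 gives nu.
nu: reached.
beta would need theta and psi (Rule 11), but theta is never established.
theta would need alpha (Rule 12), but alpha is never established.
Reached: nu — 1 of the 3.

1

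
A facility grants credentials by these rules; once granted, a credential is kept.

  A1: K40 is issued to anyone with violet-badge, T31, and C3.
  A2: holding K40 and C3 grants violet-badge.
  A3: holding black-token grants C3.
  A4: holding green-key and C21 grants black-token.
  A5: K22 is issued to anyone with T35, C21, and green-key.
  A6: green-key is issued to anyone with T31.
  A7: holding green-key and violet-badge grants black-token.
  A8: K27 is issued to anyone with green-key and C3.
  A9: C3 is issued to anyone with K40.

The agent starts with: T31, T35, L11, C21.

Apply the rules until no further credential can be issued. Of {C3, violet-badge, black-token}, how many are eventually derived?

2

Holding T31 grants green-key (A6).
Holding green-key and C21 grants black-token (A4).
Holding black-token grants C3 (A3).
C3: reached.
violet-badge would need K40 and C3 (A2), but K40 is never granted.
black-token: reached.
Reached: C3 and black-token — 2 of the 3.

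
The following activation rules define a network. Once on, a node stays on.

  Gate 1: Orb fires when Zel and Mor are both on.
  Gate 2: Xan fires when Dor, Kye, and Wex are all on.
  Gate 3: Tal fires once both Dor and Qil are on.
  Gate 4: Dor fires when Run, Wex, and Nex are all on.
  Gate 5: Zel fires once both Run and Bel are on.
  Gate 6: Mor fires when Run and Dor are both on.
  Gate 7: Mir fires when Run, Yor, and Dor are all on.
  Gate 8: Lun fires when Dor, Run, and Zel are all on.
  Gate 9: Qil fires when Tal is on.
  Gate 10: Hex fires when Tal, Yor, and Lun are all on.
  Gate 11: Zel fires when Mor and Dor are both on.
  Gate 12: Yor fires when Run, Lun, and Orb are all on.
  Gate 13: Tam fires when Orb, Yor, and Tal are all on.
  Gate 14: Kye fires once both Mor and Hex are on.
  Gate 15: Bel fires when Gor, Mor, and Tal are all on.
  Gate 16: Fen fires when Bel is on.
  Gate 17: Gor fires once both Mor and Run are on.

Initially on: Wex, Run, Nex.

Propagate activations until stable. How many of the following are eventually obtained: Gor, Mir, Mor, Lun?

Run, Wex, and Nex are on, so Dor fires (Gate 4).
Run and Dor are on, so Mor fires (Gate 6).
Gate 17: Mor and Run on → Gor on.
Mor and Dor are on, so Zel fires (Gate 11).
Dor, Run, and Zel are on, so Lun fires (Gate 8).
Gate 1: Zel and Mor on → Orb on.
Gate 12: Run, Lun, and Orb on → Yor on.
Run, Yor, and Dor are on, so Mir fires (Gate 7).
Gor: reached.
Mir: reached.
Mor: reached.
Lun: reached.
All 4 are reached.

4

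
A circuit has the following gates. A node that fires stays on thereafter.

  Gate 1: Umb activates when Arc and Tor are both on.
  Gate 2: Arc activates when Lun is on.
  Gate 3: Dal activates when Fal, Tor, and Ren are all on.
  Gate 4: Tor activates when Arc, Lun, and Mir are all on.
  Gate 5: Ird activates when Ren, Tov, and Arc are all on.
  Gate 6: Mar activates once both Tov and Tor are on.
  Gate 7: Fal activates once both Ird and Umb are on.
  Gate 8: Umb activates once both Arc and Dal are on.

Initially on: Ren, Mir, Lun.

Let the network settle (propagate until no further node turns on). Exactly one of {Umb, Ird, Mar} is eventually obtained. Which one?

Umb

Lun is on, so Arc activates (Gate 2).
Gate 4: Arc, Lun, and Mir on → Tor on.
Arc and Tor are on, so Umb activates (Gate 1).
Ird would need Ren, Tov, and Arc (Gate 5), but Tov never turns on. Mar would need Tov and Tor (Gate 6), but Tov never turns on.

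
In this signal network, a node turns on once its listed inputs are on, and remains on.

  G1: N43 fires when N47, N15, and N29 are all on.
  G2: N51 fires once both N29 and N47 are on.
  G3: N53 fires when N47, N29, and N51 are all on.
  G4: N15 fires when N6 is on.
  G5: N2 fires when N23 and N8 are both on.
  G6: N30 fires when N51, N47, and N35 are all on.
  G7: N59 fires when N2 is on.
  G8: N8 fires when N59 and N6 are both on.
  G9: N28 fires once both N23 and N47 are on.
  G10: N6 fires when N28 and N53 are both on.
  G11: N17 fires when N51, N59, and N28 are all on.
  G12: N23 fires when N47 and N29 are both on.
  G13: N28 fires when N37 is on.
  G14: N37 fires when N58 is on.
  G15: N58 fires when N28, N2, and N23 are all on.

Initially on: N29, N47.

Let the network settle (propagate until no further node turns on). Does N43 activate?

G2: N29 and N47 on → N51 on.
N47 and N29 are on, so N23 fires (G12).
G3: N47, N29, and N51 on → N53 on.
N23 and N47 are on, so N28 fires (G9).
N28 and N53 are on, so N6 fires (G10).
G4: N6 on → N15 on.
N47, N15, and N29 are on, so N43 fires (G1).

Yes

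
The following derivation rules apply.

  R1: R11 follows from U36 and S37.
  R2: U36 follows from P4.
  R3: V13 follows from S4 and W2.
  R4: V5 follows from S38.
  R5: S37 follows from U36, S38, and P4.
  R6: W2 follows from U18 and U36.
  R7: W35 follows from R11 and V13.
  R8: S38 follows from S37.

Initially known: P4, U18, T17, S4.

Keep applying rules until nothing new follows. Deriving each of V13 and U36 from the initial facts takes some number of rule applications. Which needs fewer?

U36

U36: From P4, R2 gives U36. [1 rule application]
V13: P4 holds, so U36 follows (R2). From U18 and U36, R6 gives W2. From S4 and W2, R3 gives V13. [3 rule applications]
U36 needs fewer.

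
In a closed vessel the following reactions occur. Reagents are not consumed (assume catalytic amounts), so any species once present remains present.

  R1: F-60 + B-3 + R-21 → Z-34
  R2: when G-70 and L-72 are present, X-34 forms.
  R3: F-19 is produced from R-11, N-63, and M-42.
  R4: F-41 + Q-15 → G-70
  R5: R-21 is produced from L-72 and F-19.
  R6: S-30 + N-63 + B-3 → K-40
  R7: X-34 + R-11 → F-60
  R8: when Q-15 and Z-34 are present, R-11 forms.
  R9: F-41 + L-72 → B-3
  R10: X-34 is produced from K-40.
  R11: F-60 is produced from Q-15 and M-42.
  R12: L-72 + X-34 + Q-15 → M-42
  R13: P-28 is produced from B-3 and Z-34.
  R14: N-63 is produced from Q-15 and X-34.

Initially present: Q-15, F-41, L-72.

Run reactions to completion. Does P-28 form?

No

P-28 would need B-3 and Z-34 (R13), but Z-34 never forms.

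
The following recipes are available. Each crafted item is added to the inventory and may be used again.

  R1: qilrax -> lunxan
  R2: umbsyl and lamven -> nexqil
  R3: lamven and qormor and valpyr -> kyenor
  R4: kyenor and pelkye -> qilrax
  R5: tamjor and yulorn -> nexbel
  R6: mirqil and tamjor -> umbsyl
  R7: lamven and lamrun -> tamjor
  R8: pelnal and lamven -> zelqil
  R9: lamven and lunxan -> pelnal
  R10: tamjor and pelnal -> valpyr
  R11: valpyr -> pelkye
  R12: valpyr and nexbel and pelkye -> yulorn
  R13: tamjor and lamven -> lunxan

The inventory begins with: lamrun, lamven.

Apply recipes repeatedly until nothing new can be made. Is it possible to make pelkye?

lamven and lamrun -> tamjor (R7).
tamjor and lamven -> lunxan (R13).
Using R9, lamven and lunxan make pelnal.
Using R10, tamjor and pelnal make valpyr.
valpyr -> pelkye (R11).

Yes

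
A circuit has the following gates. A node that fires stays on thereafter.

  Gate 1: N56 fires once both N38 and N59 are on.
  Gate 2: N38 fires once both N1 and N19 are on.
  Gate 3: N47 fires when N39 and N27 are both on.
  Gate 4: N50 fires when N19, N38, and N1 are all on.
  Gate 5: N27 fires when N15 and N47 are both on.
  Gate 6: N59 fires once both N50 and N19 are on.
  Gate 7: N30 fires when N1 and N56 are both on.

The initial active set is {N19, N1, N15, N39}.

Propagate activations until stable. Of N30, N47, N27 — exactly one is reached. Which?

N30

Gate 2: N1 and N19 on → N38 on.
N19, N38, and N1 are on, so N50 fires (Gate 4).
N50 and N19 are on, so N59 fires (Gate 6).
N38 and N59 are on, so N56 fires (Gate 1).
Gate 7: N1 and N56 on → N30 on.
N27 would need N15 and N47 (Gate 5), but N47 never turns on. N47 would need N39 and N27 (Gate 3), but N27 never turns on.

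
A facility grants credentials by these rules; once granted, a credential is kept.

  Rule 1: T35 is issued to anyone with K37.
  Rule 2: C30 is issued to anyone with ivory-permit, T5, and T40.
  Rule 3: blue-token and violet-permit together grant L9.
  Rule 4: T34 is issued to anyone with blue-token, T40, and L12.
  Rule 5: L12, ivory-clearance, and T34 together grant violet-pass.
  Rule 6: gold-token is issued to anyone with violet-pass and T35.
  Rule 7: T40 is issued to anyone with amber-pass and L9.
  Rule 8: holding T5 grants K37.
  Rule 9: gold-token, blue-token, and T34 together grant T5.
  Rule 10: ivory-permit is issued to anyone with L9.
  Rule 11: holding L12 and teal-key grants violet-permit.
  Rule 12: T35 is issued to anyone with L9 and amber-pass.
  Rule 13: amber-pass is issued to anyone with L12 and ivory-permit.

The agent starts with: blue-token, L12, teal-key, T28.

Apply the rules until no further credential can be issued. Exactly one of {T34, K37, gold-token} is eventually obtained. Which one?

Holding L12 and teal-key grants violet-permit (Rule 11).
Holding blue-token and violet-permit grants L9 (Rule 3).
Holding L9 grants ivory-permit (Rule 10).
Holding L12 and ivory-permit grants amber-pass (Rule 13).
Holding amber-pass and L9 grants T40 (Rule 7).
Holding blue-token, T40, and L12 grants T34 (Rule 4).
K37 would need T5 (Rule 8), but T5 is never granted. gold-token would need violet-pass and T35 (Rule 6), but violet-pass is never granted.

T34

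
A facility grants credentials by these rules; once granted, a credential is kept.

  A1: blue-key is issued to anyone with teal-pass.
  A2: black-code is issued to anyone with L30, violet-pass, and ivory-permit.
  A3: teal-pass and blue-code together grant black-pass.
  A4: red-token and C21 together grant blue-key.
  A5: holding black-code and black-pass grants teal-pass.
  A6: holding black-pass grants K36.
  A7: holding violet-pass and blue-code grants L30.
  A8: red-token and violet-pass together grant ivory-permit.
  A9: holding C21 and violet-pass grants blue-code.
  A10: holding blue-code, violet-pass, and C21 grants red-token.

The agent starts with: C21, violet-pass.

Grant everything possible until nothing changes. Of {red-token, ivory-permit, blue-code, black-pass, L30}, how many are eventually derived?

4

Holding C21 and violet-pass grants blue-code (A9).
Holding blue-code, violet-pass, and C21 grants red-token (A10).
Holding violet-pass and blue-code grants L30 (A7).
Holding red-token and violet-pass grants ivory-permit (A8).
red-token: reached.
ivory-permit: reached.
blue-code: reached.
black-pass would need teal-pass and blue-code (A3), but teal-pass is never granted.
L30: reached.
Reached: red-token, ivory-permit, blue-code, and L30 — 4 of the 5.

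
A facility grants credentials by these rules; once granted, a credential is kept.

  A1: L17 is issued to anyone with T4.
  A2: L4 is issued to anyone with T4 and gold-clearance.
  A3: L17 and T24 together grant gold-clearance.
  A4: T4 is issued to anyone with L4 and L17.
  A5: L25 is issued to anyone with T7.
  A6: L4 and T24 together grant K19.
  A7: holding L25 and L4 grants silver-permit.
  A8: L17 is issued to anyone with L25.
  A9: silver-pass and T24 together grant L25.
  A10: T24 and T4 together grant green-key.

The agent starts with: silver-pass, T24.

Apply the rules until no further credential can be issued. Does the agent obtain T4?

T4 would need L4 and L17 (A4), but L4 is never granted.

No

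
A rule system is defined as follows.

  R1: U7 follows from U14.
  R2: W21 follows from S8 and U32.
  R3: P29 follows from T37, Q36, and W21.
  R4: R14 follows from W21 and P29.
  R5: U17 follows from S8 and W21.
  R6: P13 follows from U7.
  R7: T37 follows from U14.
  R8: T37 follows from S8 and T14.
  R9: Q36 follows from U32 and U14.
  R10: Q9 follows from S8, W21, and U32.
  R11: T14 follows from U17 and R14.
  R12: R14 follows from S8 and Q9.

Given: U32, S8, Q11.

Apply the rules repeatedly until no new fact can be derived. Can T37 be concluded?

From S8 and U32, R2 gives W21.
S8 and W21 hold, so U17 follows (R5).
From S8, W21, and U32, R10 gives Q9.
S8 and Q9 hold, so R14 follows (R12).
From U17 and R14, R11 gives T14.
From S8 and T14, R8 gives T37.

Yes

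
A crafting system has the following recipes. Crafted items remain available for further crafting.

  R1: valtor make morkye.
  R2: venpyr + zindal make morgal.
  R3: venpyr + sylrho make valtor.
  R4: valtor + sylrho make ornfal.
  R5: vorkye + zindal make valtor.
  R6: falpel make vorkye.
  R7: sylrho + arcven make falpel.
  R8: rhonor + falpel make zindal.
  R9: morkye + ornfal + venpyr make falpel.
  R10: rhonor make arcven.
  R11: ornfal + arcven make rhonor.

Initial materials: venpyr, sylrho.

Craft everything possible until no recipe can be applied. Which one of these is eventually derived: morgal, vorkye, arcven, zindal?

vorkye

venpyr + sylrho → valtor (R3).
Using R1, valtor makes morkye.
Using R4, valtor and sylrho make ornfal.
Using R9, morkye, ornfal, and venpyr make falpel.
Using R6, falpel makes vorkye.
morgal would need venpyr and zindal (R2), but zindal is never obtained. arcven would need rhonor (R10), but rhonor is never obtained. zindal would need rhonor and falpel (R8), but rhonor is never obtained.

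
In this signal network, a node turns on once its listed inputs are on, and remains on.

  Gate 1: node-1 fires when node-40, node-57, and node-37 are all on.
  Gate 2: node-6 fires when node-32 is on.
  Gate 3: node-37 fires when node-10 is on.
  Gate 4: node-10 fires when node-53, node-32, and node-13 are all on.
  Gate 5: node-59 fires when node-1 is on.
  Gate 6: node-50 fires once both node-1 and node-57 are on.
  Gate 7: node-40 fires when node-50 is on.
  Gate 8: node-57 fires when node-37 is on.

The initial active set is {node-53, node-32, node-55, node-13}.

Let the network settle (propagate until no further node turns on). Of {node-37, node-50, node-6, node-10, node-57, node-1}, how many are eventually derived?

4

node-53, node-32, and node-13 are on, so node-10 fires (Gate 4).
Gate 2: node-32 on → node-6 on.
Gate 3: node-10 on → node-37 on.
node-37 is on, so node-57 fires (Gate 8).
node-37: reached.
node-50 would need node-1 and node-57 (Gate 6), but node-1 never turns on.
node-6: reached.
node-10: reached.
node-57: reached.
node-1 would need node-40, node-57, and node-37 (Gate 1), but node-40 never turns on.
Reached: node-37, node-6, node-10, and node-57 — 4 of the 6.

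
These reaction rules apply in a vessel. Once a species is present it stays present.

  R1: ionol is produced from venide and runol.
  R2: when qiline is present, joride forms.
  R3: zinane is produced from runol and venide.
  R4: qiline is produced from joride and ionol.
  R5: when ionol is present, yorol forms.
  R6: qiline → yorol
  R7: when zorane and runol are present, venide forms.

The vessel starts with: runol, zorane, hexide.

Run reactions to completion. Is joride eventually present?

joride would need qiline (R2), but qiline never forms.

No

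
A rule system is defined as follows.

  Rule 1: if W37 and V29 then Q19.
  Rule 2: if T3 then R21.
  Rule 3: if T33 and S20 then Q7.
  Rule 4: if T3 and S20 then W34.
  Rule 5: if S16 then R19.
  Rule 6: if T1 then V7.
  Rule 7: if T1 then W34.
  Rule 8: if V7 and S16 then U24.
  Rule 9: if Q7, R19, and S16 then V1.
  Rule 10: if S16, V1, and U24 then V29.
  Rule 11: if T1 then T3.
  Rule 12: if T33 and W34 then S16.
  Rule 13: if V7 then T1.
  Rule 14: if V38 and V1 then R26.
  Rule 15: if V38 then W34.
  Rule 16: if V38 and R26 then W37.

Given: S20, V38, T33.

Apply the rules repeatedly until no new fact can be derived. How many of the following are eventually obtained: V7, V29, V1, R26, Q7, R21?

From T33 and S20, Rule 3 gives Q7.
V38 holds, so W34 follows (Rule 15).
T33 and W34 hold, so S16 follows (Rule 12).
From S16, Rule 5 gives R19.
Q7, R19, and S16 hold, so V1 follows (Rule 9).
From V38 and V1, Rule 14 gives R26.
V7 would need T1 (Rule 6), but T1 is never established.
V29 would need S16, V1, and U24 (Rule 10), but U24 is never established.
V1: reached.
R26: reached.
Q7: reached.
R21 would need T3 (Rule 2), but T3 is never established.
Reached: V1, R26, and Q7 — 3 of the 6.

3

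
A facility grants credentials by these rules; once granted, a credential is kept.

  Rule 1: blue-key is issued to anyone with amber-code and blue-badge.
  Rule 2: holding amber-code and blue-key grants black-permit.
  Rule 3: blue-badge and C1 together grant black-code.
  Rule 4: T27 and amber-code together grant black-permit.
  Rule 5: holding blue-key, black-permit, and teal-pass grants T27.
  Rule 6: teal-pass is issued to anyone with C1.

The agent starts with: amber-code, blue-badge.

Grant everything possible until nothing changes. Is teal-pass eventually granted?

No

teal-pass would need C1 (Rule 6), but C1 is never granted.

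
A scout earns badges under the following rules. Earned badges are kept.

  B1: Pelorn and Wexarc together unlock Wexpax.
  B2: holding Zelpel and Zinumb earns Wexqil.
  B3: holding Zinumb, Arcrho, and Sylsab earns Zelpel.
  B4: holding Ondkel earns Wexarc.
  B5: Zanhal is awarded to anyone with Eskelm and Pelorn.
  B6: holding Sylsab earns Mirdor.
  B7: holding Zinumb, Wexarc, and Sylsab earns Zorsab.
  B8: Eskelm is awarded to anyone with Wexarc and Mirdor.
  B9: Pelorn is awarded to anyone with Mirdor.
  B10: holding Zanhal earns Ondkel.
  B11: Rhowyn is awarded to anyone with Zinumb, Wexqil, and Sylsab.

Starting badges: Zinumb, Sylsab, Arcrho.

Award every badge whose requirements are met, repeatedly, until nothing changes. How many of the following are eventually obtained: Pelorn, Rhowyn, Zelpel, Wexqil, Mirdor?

With Zinumb, Arcrho, and Sylsab, Zelpel is earned (B3).
With Sylsab, Mirdor is earned (B6).
With Mirdor, Pelorn is earned (B9).
With Zelpel and Zinumb, Wexqil is earned (B2).
With Zinumb, Wexqil, and Sylsab, Rhowyn is earned (B11).
Pelorn: reached.
Rhowyn: reached.
Zelpel: reached.
Wexqil: reached.
Mirdor: reached.
All 5 are reached.

5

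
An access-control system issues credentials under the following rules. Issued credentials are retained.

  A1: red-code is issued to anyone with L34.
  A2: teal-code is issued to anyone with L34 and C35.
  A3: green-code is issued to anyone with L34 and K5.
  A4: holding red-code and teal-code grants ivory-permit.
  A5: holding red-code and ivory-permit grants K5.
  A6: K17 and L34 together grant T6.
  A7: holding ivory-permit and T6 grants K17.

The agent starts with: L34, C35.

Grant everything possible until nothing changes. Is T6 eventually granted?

T6 would need K17 and L34 (A6), but K17 is never granted.

No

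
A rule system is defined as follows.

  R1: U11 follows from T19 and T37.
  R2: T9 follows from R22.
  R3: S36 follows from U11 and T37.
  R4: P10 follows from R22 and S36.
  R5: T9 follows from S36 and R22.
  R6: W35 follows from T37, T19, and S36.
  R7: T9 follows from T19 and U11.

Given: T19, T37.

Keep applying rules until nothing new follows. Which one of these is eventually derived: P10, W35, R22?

W35

From T19 and T37, R1 gives U11.
From U11 and T37, R3 gives S36.
From T37, T19, and S36, R6 gives W35.
P10 would need R22 and S36 (R4), but R22 is never established. No rule produces R22, and it is not given.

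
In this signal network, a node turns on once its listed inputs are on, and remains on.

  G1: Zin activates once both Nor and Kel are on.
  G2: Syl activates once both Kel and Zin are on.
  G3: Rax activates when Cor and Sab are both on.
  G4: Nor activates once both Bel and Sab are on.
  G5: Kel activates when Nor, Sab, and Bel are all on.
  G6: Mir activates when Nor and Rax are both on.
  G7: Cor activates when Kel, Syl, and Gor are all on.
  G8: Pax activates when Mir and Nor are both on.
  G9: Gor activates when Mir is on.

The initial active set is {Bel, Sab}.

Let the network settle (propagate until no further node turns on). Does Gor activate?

No

Gor would need Mir (G9), but Mir never turns on.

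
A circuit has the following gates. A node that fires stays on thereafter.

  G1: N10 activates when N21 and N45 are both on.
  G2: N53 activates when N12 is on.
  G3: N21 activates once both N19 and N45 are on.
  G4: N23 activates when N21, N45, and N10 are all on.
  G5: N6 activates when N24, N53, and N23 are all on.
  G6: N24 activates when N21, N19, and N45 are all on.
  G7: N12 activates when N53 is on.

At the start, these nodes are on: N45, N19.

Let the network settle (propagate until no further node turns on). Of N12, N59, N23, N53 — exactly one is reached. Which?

N23

N19 and N45 are on, so N21 activates (G3).
G1: N21 and N45 on → N10 on.
N21, N45, and N10 are on, so N23 activates (G4).
N12 would need N53 (G7), but N53 never turns on. No rule produces N59, and it is not given. N53 would need N12 (G2), but N12 never turns on.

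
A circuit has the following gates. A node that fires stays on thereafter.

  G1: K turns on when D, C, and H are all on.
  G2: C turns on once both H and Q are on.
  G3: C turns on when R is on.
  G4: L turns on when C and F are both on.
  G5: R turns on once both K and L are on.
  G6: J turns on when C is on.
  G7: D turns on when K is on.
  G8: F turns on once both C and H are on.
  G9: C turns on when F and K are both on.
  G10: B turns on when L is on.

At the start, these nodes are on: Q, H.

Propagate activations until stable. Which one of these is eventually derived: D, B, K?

G2: H and Q on → C on.
C and H are on, so F turns on (G8).
C and F are on, so L turns on (G4).
G10: L on → B on.
K would need D, C, and H (G1), but D never turns on. D would need K (G7), but K never turns on.

B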